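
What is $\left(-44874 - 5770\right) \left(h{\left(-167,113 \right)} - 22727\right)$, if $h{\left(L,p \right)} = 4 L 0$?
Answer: $1150986188$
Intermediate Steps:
$h{\left(L,p \right)} = 0$
$\left(-44874 - 5770\right) \left(h{\left(-167,113 \right)} - 22727\right) = \left(-44874 - 5770\right) \left(0 - 22727\right) = \left(-50644\right) \left(-22727\right) = 1150986188$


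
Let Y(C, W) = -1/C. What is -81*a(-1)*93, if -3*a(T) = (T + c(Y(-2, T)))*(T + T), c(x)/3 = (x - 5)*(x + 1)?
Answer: 213435/2 ≈ 1.0672e+5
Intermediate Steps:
c(x) = 3*(1 + x)*(-5 + x) (c(x) = 3*((x - 5)*(x + 1)) = 3*((-5 + x)*(1 + x)) = 3*((1 + x)*(-5 + x)) = 3*(1 + x)*(-5 + x))
a(T) = -2*T*(-81/4 + T)/3 (a(T) = -(T + (-15 - (-12)/(-2) + 3*(-1/(-2))**2))*(T + T)/3 = -(T + (-15 - (-12)*(-1)/2 + 3*(-1*(-1/2))**2))*2*T/3 = -(T + (-15 - 12*1/2 + 3*(1/2)**2))*2*T/3 = -(T + (-15 - 6 + 3*(1/4)))*2*T/3 = -(T + (-15 - 6 + 3/4))*2*T/3 = -(T - 81/4)*2*T/3 = -(-81/4 + T)*2*T/3 = -2*T*(-81/4 + T)/3)
-81*a(-1)*93 = -27*(-1)*(81 - 4*(-1))/2*93 = -27*(-1)*(81 + 4)/2*93 = -27*(-1)*85/2*93 = -81*(-85/6)*93 = (2295/2)*93 = 213435/2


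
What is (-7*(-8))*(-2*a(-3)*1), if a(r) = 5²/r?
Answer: 2800/3 ≈ 933.33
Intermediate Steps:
a(r) = 25/r
(-7*(-8))*(-2*a(-3)*1) = (-7*(-8))*(-50/(-3)*1) = 56*(-50*(-1)/3*1) = 56*(-2*(-25/3)*1) = 56*((50/3)*1) = 56*(50/3) = 2800/3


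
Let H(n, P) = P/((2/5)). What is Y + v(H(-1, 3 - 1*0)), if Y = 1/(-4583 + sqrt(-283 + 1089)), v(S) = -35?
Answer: -735112488/21003083 - sqrt(806)/21003083 ≈ -35.000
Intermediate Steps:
H(n, P) = 5*P/2 (H(n, P) = P/((2*(1/5))) = P/(2/5) = P*(5/2) = 5*P/2)
Y = 1/(-4583 + sqrt(806)) ≈ -0.00021956
Y + v(H(-1, 3 - 1*0)) = (-4583/21003083 - sqrt(806)/21003083) - 35 = -735112488/21003083 - sqrt(806)/21003083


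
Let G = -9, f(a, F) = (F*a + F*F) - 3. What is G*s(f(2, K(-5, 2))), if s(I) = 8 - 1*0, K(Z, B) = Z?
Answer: -72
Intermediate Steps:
f(a, F) = -3 + F² + F*a (f(a, F) = (F*a + F²) - 3 = (F² + F*a) - 3 = -3 + F² + F*a)
s(I) = 8 (s(I) = 8 + 0 = 8)
G*s(f(2, K(-5, 2))) = -9*8 = -72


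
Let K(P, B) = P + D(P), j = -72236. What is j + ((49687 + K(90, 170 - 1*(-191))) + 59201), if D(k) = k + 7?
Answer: 36839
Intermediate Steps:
D(k) = 7 + k
K(P, B) = 7 + 2*P (K(P, B) = P + (7 + P) = 7 + 2*P)
j + ((49687 + K(90, 170 - 1*(-191))) + 59201) = -72236 + ((49687 + (7 + 2*90)) + 59201) = -72236 + ((49687 + (7 + 180)) + 59201) = -72236 + ((49687 + 187) + 59201) = -72236 + (49874 + 59201) = -72236 + 109075 = 36839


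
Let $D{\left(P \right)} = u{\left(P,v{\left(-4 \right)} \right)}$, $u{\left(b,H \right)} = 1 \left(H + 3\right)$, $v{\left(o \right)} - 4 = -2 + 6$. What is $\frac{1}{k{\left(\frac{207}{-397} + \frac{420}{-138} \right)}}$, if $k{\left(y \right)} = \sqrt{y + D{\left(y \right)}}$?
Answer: $\frac{\sqrt{619903590}}{67890} \approx 0.36674$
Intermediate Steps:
$v{\left(o \right)} = 8$ ($v{\left(o \right)} = 4 + \left(-2 + 6\right) = 4 + 4 = 8$)
$u{\left(b,H \right)} = 3 + H$ ($u{\left(b,H \right)} = 1 \left(3 + H\right) = 3 + H$)
$D{\left(P \right)} = 11$ ($D{\left(P \right)} = 3 + 8 = 11$)
$k{\left(y \right)} = \sqrt{11 + y}$ ($k{\left(y \right)} = \sqrt{y + 11} = \sqrt{11 + y}$)
$\frac{1}{k{\left(\frac{207}{-397} + \frac{420}{-138} \right)}} = \frac{1}{\sqrt{11 + \left(\frac{207}{-397} + \frac{420}{-138}\right)}} = \frac{1}{\sqrt{11 + \left(207 \left(- \frac{1}{397}\right) + 420 \left(- \frac{1}{138}\right)\right)}} = \frac{1}{\sqrt{11 - \frac{32551}{9131}}} = \frac{1}{\sqrt{\frac{67890}{9131}}} = \frac{1}{\frac{1}{9131} \sqrt{619903590}} = \frac{\sqrt{619903590}}{67890}$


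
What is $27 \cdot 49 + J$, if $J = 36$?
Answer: $1359$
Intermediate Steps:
$27 \cdot 49 + J = 27 \cdot 49 + 36 = 1323 + 36 = 1359$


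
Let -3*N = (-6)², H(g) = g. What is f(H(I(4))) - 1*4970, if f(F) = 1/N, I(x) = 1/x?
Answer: -59641/12 ≈ -4970.1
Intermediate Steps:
I(x) = 1/x
N = -12 (N = -⅓*(-6)² = -⅓*36 = -12)
f(F) = -1/12 (f(F) = 1/(-12) = -1/12)
f(H(I(4))) - 1*4970 = -1/12 - 1*4970 = -1/12 - 4970 = -59641/12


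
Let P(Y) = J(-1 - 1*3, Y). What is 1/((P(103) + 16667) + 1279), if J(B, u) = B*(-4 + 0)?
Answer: 1/17962 ≈ 5.5673e-5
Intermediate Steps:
J(B, u) = -4*B (J(B, u) = B*(-4) = -4*B)
P(Y) = 16 (P(Y) = -4*(-1 - 1*3) = -4*(-1 - 3) = -4*(-4) = 16)
1/((P(103) + 16667) + 1279) = 1/((16 + 16667) + 1279) = 1/(16683 + 1279) = 1/17962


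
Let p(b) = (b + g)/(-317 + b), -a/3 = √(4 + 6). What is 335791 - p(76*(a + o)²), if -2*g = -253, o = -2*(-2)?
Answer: 17879038335887/53244722 - 808944*√10/26622361 ≈ 3.3579e+5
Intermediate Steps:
o = 4
g = 253/2 (g = -½*(-253) = 253/2 ≈ 126.50)
a = -3*√10 (a = -3*√(4 + 6) = -3*√10 ≈ -9.4868)
p(b) = (253/2 + b)/(-317 + b) (p(b) = (b + 253/2)/(-317 + b) = (253/2 + b)/(-317 + b))
335791 - p(76*(a + o)²) = 335791 - (253/2 + 76*(-3*√10 + 4)²)/(-317 + 76*(-3*√10 + 4)²) = 335791 - (253/2 + 76*(4 - 3*√10)²)/(-317 + 76*(4 - 3*√10)²)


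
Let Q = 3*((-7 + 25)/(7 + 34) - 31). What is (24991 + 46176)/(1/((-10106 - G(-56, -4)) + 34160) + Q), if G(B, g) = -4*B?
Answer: -69532294010/89576929 ≈ -776.23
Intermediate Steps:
Q = -3759/41 (Q = 3*(18/41 - 31) = 3*(-1253/41) = -3759/41 ≈ -91.683)
(24991 + 46176)/(1/((-10106 - G(-56, -4)) + 34160) + Q) = (24991 + 46176)/(1/((-10106 - (-4)*(-56)) + 34160) - 3759/41) = 71167/(1/((-10106 - 1*224) + 34160) - 3759/41) = 71167/(1/((-10106 - 224) + 34160) - 3759/41) = 71167/(1/(-10330 + 34160) - 3759/41) = 71167/(1/23830 - 3759/41) = 71167/(-89576929/977030) = 71167*(-977030/89576929) = -69532294010/89576929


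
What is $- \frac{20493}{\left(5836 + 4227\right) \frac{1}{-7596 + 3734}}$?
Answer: $\frac{79143966}{10063} \approx 7864.8$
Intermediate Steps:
$- \frac{20493}{\left(5836 + 4227\right) \frac{1}{-7596 + 3734}} = - \frac{20493}{10063 \frac{1}{-3862}} = - \frac{20493}{10063 \left(- \frac{1}{3862}\right)} = - \frac{20493}{- \frac{10063}{3862}} = \left(-20493\right) \left(- \frac{3862}{10063}\right) = \frac{79143966}{10063}$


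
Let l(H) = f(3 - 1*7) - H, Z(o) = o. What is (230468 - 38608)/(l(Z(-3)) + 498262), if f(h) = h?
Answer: 191860/498261 ≈ 0.38506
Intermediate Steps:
l(H) = -4 - H (l(H) = (3 - 1*7) - H = (3 - 7) - H = -4 - H)
(230468 - 38608)/(l(Z(-3)) + 498262) = (230468 - 38608)/((-4 - 1*(-3)) + 498262) = 191860/((-4 + 3) + 498262) = 191860/(-1 + 498262) = 191860/498261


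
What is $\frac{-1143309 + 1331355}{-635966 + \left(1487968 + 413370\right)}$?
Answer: $\frac{94023}{632686} \approx 0.14861$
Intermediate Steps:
$\frac{-1143309 + 1331355}{-635966 + \left(1487968 + 413370\right)} = \frac{188046}{-635966 + 1901338} = \frac{188046}{1265372} = 188046 \cdot \frac{1}{1265372} = \frac{94023}{632686}$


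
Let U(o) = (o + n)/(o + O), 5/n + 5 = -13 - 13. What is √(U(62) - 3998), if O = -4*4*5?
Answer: I*√15381518/62 ≈ 63.257*I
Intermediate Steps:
n = -5/31 (n = 5/(-5 + (-13 - 13)) = 5/(-5 - 26) = 5/(-31) = 5*(-1/31) = -5/31 ≈ -0.16129)
O = -80 (O = -16*5 = -80)
U(o) = (-5/31 + o)/(-80 + o) (U(o) = (o - 5/31)/(o - 80) = (-5/31 + o)/(-80 + o))
√(U(62) - 3998) = √((-5/31 + 62)/(-80 + 62) - 3998) = √((1917/31)/(-18) - 3998) = √(-1/18*1917/31 - 3998) = √(-213/62 - 3998) = √(-248089/62) = I*√15381518/62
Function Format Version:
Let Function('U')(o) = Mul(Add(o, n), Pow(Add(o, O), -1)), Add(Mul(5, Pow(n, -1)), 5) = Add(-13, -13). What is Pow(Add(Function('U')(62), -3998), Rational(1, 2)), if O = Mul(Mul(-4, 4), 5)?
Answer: Mul(Rational(1, 62), I, Pow(15381518, Rational(1, 2))) ≈ Mul(63.257, I)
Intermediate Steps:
n = Rational(-5, 31) (n = Mul(5, Pow(Add(-5, Add(-13, -13)), -1)) = Mul(5, Pow(Add(-5, -26), -1)) = Mul(5, Pow(-31, -1)) = Mul(5, Rational(-1, 31)) = Rational(-5, 31) ≈ -0.16129)
O = -80 (O = Mul(-16, 5) = -80)
Function('U')(o) = Mul(Pow(Add(-80, o), -1), Add(Rational(-5, 31), o)) (Function('U')(o) = Mul(Add(o, Rational(-5, 31)), Pow(Add(o, -80), -1)) = Mul(Add(Rational(-5, 31), o), Pow(Add(-80, o), -1)) = Mul(Pow(Add(-80, o), -1), Add(Rational(-5, 31), o)))
Pow(Add(Function('U')(62), -3998), Rational(1, 2)) = Pow(Add(Mul(Pow(Add(-80, 62), -1), Add(Rational(-5, 31), 62)), -3998), Rational(1, 2)) = Pow(Add(Mul(Pow(-18, -1), Rational(1917, 31)), -3998), Rational(1, 2)) = Pow(Add(Mul(Rational(-1, 18), Rational(1917, 31)), -3998), Rational(1, 2)) = Pow(Add(Rational(-213, 62), -3998), Rational(1, 2)) = Pow(Rational(-248089, 62), Rational(1, 2)) = Mul(Rational(1, 62), I, Pow(15381518, Rational(1, 2)))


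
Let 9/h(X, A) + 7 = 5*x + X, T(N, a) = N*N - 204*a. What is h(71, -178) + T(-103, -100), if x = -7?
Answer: 899270/29 ≈ 31009.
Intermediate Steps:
T(N, a) = N² - 204*a
h(X, A) = 9/(-42 + X) (h(X, A) = 9/(-7 + (5*(-7) + X)) = 9/(-7 + (-35 + X)) = 9/(-42 + X))
h(71, -178) + T(-103, -100) = 9/(-42 + 71) + ((-103)² - 204*(-100)) = 9/29 + (10609 + 20400) = 9*(1/29) + 31009 = 9/29 + 31009 = 899270/29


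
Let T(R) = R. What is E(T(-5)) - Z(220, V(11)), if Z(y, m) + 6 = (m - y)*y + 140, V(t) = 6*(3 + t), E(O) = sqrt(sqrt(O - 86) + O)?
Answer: 29786 + sqrt(-5 + I*sqrt(91)) ≈ 29788.0 + 2.8081*I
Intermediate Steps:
E(O) = sqrt(O + sqrt(-86 + O)) (E(O) = sqrt(sqrt(-86 + O) + O) = sqrt(O + sqrt(-86 + O)))
V(t) = 18 + 6*t
Z(y, m) = 134 + y*(m - y) (Z(y, m) = -6 + ((m - y)*y + 140) = -6 + (y*(m - y) + 140) = -6 + (140 + y*(m - y)) = 134 + y*(m - y))
E(T(-5)) - Z(220, V(11)) = sqrt(-5 + sqrt(-86 - 5)) - (134 - 1*220**2 + (18 + 6*11)*220) = sqrt(-5 + sqrt(-91)) - (134 - 1*48400 + (18 + 66)*220) = sqrt(-5 + I*sqrt(91)) - (134 - 48400 + 84*220) = sqrt(-5 + I*sqrt(91)) - (134 - 48400 + 18480) = sqrt(-5 + I*sqrt(91)) - 1*(-29786) = sqrt(-5 + I*sqrt(91)) + 29786 = 29786 + sqrt(-5 + I*sqrt(91))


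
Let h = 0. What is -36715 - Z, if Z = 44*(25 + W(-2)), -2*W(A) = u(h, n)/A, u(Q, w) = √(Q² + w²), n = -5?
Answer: -37870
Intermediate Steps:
W(A) = -5/(2*A) (W(A) = -√(0² + (-5)²)/(2*A) = -√(0 + 25)/(2*A) = -√25/(2*A) = -5/(2*A))
Z = 1155 (Z = 44*(25 - 5/2/(-2)) = 44*(25 - 5/2*(-½)) = 44*(25 + 5/4) = 44*(105/4) = 1155)
-36715 - Z = -36715 - 1*1155 = -36715 - 1155 = -37870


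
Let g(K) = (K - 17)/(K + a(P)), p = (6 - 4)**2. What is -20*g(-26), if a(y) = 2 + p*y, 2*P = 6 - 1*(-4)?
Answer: -215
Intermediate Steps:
P = 5 (P = (6 - 1*(-4))/2 = (6 + 4)/2 = (1/2)*10 = 5)
p = 4 (p = 2**2 = 4)
a(y) = 2 + 4*y
g(K) = (-17 + K)/(22 + K) (g(K) = (K - 17)/(K + (2 + 4*5)) = (-17 + K)/(K + (2 + 20)) = (-17 + K)/(K + 22) = (-17 + K)/(22 + K))
-20*g(-26) = -20*(-17 - 26)/(22 - 26) = -20*(-43)/(-4) = -(-5)*(-43) = -20*43/4 = -215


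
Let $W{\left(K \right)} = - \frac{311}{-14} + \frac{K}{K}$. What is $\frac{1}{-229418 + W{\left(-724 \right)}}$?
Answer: $- \frac{14}{3211527} \approx -4.3593 \cdot 10^{-6}$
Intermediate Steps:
$W{\left(K \right)} = \frac{325}{14}$ ($W{\left(K \right)} = \left(-311\right) \left(- \frac{1}{14}\right) + 1 = \frac{311}{14} + 1 = \frac{325}{14}$)
$\frac{1}{-229418 + W{\left(-724 \right)}} = \frac{1}{-229418 + \frac{325}{14}} = \frac{1}{- \frac{3211527}{14}} = - \frac{14}{3211527}$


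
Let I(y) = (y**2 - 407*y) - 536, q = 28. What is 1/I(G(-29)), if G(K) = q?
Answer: -1/11148 ≈ -8.9702e-5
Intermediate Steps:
G(K) = 28
I(y) = -536 + y**2 - 407*y
1/I(G(-29)) = 1/(-536 + 28**2 - 407*28) = 1/(-536 + 784 - 11396) = 1/(-11148) = -1/11148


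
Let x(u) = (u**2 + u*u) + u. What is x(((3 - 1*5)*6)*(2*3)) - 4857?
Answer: 5439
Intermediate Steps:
x(u) = u + 2*u**2 (x(u) = (u**2 + u**2) + u = 2*u**2 + u = u + 2*u**2)
x(((3 - 1*5)*6)*(2*3)) - 4857 = (((3 - 1*5)*6)*(2*3))*(1 + 2*(((3 - 1*5)*6)*(2*3))) - 4857 = (((3 - 5)*6)*6)*(1 + 2*(((3 - 5)*6)*6)) - 4857 = (-2*6*6)*(1 + 2*(-2*6*6)) - 4857 = (-12*6)*(1 + 2*(-12*6)) - 4857 = -72*(1 + 2*(-72)) - 4857 = -72*(1 - 144) - 4857 = -72*(-143) - 4857 = 10296 - 4857 = 5439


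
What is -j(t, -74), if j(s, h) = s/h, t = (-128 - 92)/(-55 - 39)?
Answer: 55/1739 ≈ 0.031627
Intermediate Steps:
t = 110/47 (t = -220/(-94) = -220*(-1/94) = 110/47 ≈ 2.3404)
-j(t, -74) = -110/(47*(-74)) = -110*(-1)/(47*74) = -1*(-55/1739) = 55/1739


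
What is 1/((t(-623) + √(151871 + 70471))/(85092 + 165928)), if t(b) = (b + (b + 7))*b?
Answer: 64587194980/198608252089 - 251020*√222342/595824756267 ≈ 0.32500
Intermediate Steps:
t(b) = b*(7 + 2*b) (t(b) = (b + (7 + b))*b = (7 + 2*b)*b = b*(7 + 2*b))
1/((t(-623) + √(151871 + 70471))/(85092 + 165928)) = 1/((-623*(7 + 2*(-623)) + √(151871 + 70471))/(85092 + 165928)) = 1/((-623*(7 - 1246) + √222342)/251020) = 1/((-623*(-1239) + √222342)*(1/251020)) = 1/((771897 + √222342)*(1/251020)) = 1/(110271/35860 + √222342/251020)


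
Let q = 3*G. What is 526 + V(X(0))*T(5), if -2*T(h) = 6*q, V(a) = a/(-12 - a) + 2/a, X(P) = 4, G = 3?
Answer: 2077/4 ≈ 519.25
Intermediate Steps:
q = 9 (q = 3*3 = 9)
V(a) = 2/a + a/(-12 - a)
T(h) = -27 (T(h) = -3*9 = -½*54 = -27)
526 + V(X(0))*T(5) = 526 + ((24 - 1*4² + 2*4)/(4*(12 + 4)))*(-27) = 526 + ((¼)*(24 - 1*16 + 8)/16)*(-27) = 526 + ((¼)*(1/16)*(24 - 16 + 8))*(-27) = 526 + ((¼)*(1/16)*16)*(-27) = 526 + (¼)*(-27) = 526 - 27/4 = 2077/4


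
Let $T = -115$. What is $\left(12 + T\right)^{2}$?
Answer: $10609$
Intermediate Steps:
$\left(12 + T\right)^{2} = \left(12 - 115\right)^{2} = \left(-103\right)^{2} = 10609$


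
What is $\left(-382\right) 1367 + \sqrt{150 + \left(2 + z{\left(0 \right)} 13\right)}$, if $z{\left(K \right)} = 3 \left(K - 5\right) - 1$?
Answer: $-522194 + 2 i \sqrt{14} \approx -5.2219 \cdot 10^{5} + 7.4833 i$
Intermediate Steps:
$z{\left(K \right)} = -16 + 3 K$ ($z{\left(K \right)} = 3 \left(-5 + K\right) - 1 = \left(-15 + 3 K\right) - 1 = -16 + 3 K$)
$\left(-382\right) 1367 + \sqrt{150 + \left(2 + z{\left(0 \right)} 13\right)} = \left(-382\right) 1367 + \sqrt{150 + \left(2 + \left(-16 + 3 \cdot 0\right) 13\right)} = -522194 + \sqrt{150 + \left(2 + \left(-16 + 0\right) 13\right)} = -522194 + \sqrt{150 + \left(2 - 208\right)} = -522194 + \sqrt{150 - 206} = -522194 + \sqrt{-56} = -522194 + 2 i \sqrt{14}$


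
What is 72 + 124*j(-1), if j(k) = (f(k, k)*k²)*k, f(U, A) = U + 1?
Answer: 72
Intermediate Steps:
f(U, A) = 1 + U
j(k) = k³*(1 + k) (j(k) = ((1 + k)*k²)*k = (k²*(1 + k))*k = k³*(1 + k))
72 + 124*j(-1) = 72 + 124*((-1)³*(1 - 1)) = 72 + 124*(-1*0) = 72 + 124*0 = 72 + 0 = 72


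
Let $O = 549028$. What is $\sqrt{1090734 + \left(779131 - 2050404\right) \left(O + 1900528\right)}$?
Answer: $i \sqrt{3114053314054} \approx 1.7647 \cdot 10^{6} i$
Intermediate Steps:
$\sqrt{1090734 + \left(779131 - 2050404\right) \left(O + 1900528\right)} = \sqrt{1090734 + \left(779131 - 2050404\right) \left(549028 + 1900528\right)} = \sqrt{1090734 - 3114054404788} = \sqrt{-3114053314054} = i \sqrt{3114053314054}$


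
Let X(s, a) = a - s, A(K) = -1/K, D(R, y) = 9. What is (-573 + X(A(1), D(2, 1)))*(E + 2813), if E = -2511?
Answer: -170026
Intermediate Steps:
(-573 + X(A(1), D(2, 1)))*(E + 2813) = (-573 + (9 - (-1)/1))*(-2511 + 2813) = (-573 + (9 - (-1)))*302 = (-573 + (9 - 1*(-1)))*302 = (-573 + (9 + 1))*302 = (-573 + 10)*302 = -563*302 = -170026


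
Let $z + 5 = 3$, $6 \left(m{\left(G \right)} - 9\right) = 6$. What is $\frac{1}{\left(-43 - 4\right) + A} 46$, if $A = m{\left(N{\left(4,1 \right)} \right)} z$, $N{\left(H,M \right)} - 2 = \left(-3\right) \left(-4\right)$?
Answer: $- \frac{46}{67} \approx -0.68657$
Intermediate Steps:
$N{\left(H,M \right)} = 14$ ($N{\left(H,M \right)} = 2 - -12 = 2 + 12 = 14$)
$m{\left(G \right)} = 10$ ($m{\left(G \right)} = 9 + \frac{1}{6} \cdot 6 = 9 + 1 = 10$)
$z = -2$ ($z = -5 + 3 = -2$)
$A = -20$ ($A = 10 \left(-2\right) = -20$)
$\frac{1}{\left(-43 - 4\right) + A} 46 = \frac{1}{\left(-43 - 4\right) - 20} \cdot 46 = \frac{1}{-47 - 20} \cdot 46 = \frac{1}{-67} \cdot 46 = \left(- \frac{1}{67}\right) 46 = - \frac{46}{67}$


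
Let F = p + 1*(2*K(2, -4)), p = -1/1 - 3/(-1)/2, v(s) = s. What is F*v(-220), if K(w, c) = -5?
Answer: 2090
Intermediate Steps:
p = 1/2 (p = -1*1 - 3*(-1)*(1/2) = -1 + 3*(1/2) = -1 + 3/2 = 1/2 ≈ 0.50000)
F = -19/2 (F = 1/2 + 1*(2*(-5)) = 1/2 + 1*(-10) = 1/2 - 10 = -19/2 ≈ -9.5000)
F*v(-220) = -19/2*(-220) = 2090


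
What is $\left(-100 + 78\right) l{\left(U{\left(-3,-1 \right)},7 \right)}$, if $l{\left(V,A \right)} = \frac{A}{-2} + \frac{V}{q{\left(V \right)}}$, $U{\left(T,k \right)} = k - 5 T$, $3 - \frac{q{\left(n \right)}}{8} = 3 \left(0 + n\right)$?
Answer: $\frac{6083}{78} \approx 77.987$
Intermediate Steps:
$q{\left(n \right)} = 24 - 24 n$ ($q{\left(n \right)} = 24 - 8 \cdot 3 \left(0 + n\right) = 24 - 8 \cdot 3 n = 24 - 24 n$)
$l{\left(V,A \right)} = - \frac{A}{2} + \frac{V}{24 - 24 V}$ ($l{\left(V,A \right)} = \frac{A}{-2} + \frac{V}{24 - 24 V} = A \left(- \frac{1}{2}\right) + \frac{V}{24 - 24 V} = - \frac{A}{2} + \frac{V}{24 - 24 V}$)
$\left(-100 + 78\right) l{\left(U{\left(-3,-1 \right)},7 \right)} = \left(-100 + 78\right) \frac{- (-1 - -15) - 84 \left(-1 - -14\right)}{24 \left(-1 - -14\right)} = - 22 \frac{- (-1 + 15) - 84 \left(-1 + \left(-1 + 15\right)\right)}{24 \left(-1 + \left(-1 + 15\right)\right)} = - 22 \frac{\left(-1\right) 14 - 84 \left(-1 + 14\right)}{24 \left(-1 + 14\right)} = - 22 \frac{-14 - 84 \cdot 13}{24 \cdot 13} = - 22 \cdot \frac{1}{24} \cdot \frac{1}{13} \left(-14 - 1092\right) = - 22 \cdot \frac{1}{24} \cdot \frac{1}{13} \left(-1106\right) = \left(-22\right) \left(- \frac{553}{156}\right) = \frac{6083}{78}$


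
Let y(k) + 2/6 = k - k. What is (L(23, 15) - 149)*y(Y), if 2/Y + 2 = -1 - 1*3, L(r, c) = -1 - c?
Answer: 55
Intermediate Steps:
Y = -⅓ (Y = 2/(-2 + (-1 - 1*3)) = 2/(-2 + (-1 - 3)) = 2/(-2 - 4) = 2/(-6) = 2*(-⅙) = -⅓ ≈ -0.33333)
y(k) = -⅓ (y(k) = -⅓ + (k - k) = -⅓ + 0 = -⅓)
(L(23, 15) - 149)*y(Y) = ((-1 - 1*15) - 149)*(-⅓) = ((-1 - 15) - 149)*(-⅓) = (-16 - 149)*(-⅓) = -165*(-⅓) = 55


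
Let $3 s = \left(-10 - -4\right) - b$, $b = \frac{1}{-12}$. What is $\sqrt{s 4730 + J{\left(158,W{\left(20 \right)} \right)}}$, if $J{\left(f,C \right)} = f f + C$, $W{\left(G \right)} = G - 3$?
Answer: $\frac{\sqrt{563486}}{6} \approx 125.11$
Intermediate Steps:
$W{\left(G \right)} = -3 + G$ ($W{\left(G \right)} = G - 3 = -3 + G$)
$b = - \frac{1}{12} \approx -0.083333$
$J{\left(f,C \right)} = C + f^{2}$ ($J{\left(f,C \right)} = f^{2} + C = C + f^{2}$)
$s = - \frac{71}{36}$ ($s = \frac{\left(-10 - -4\right) - - \frac{1}{12}}{3} = \frac{\left(-10 + 4\right) + \frac{1}{12}}{3} = \frac{-6 + \frac{1}{12}}{3} = \frac{1}{3} \left(- \frac{71}{12}\right) = - \frac{71}{36} \approx -1.9722$)
$\sqrt{s 4730 + J{\left(158,W{\left(20 \right)} \right)}} = \sqrt{\left(- \frac{71}{36}\right) 4730 + \left(\left(-3 + 20\right) + 158^{2}\right)} = \sqrt{- \frac{167915}{18} + \left(17 + 24964\right)} = \sqrt{- \frac{167915}{18} + 24981} = \sqrt{\frac{281743}{18}} = \frac{\sqrt{563486}}{6}$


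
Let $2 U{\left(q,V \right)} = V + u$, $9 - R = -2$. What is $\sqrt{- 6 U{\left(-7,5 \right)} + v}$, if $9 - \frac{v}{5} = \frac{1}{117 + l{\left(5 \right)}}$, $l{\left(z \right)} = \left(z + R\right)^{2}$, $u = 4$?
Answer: $\frac{\sqrt{2502457}}{373} \approx 4.2411$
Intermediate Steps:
$R = 11$ ($R = 9 - -2 = 9 + 2 = 11$)
$U{\left(q,V \right)} = 2 + \frac{V}{2}$ ($U{\left(q,V \right)} = \frac{V + 4}{2} = \frac{4 + V}{2} = 2 + \frac{V}{2}$)
$l{\left(z \right)} = \left(11 + z\right)^{2}$ ($l{\left(z \right)} = \left(z + 11\right)^{2} = \left(11 + z\right)^{2}$)
$v = \frac{16780}{373}$ ($v = 45 - \frac{5}{117 + \left(11 + 5\right)^{2}} = 45 - \frac{5}{117 + 16^{2}} = 45 - \frac{5}{117 + 256} = 45 - \frac{5}{373} = \frac{16780}{373} \approx 44.987$)
$\sqrt{- 6 U{\left(-7,5 \right)} + v} = \sqrt{- 6 \left(2 + \frac{1}{2} \cdot 5\right) + \frac{16780}{373}} = \sqrt{- 6 \left(2 + \frac{5}{2}\right) + \frac{16780}{373}} = \sqrt{\left(-6\right) \frac{9}{2} + \frac{16780}{373}} = \sqrt{-27 + \frac{16780}{373}} = \sqrt{\frac{6709}{373}} = \frac{\sqrt{2502457}}{373}$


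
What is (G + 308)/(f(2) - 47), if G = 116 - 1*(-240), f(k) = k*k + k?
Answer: -664/41 ≈ -16.195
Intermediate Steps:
f(k) = k + k² (f(k) = k² + k = k + k²)
G = 356 (G = 116 + 240 = 356)
(G + 308)/(f(2) - 47) = (356 + 308)/(2*(1 + 2) - 47) = 664/(2*3 - 47) = 664/(6 - 47) = 664/(-41) = 664*(-1/41) = -664/41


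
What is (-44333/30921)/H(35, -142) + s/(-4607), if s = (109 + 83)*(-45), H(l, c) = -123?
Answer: 33064607251/17521724781 ≈ 1.8871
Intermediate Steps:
s = -8640 (s = 192*(-45) = -8640)
(-44333/30921)/H(35, -142) + s/(-4607) = -44333/30921/(-123) - 8640/(-4607) = -44333*1/30921*(-1/123) - 8640*(-1/4607) = -44333/30921*(-1/123) + 8640/4607 = 44333/3803283 + 8640/4607 = 33064607251/17521724781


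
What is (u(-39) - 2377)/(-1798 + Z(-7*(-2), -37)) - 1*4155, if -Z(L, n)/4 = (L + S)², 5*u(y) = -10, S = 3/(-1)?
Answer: -9479331/2282 ≈ -4154.0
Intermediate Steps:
S = -3 (S = 3*(-1) = -3)
u(y) = -2 (u(y) = (⅕)*(-10) = -2)
Z(L, n) = -4*(-3 + L)² (Z(L, n) = -4*(L - 3)² = -4*(-3 + L)²)
(u(-39) - 2377)/(-1798 + Z(-7*(-2), -37)) - 1*4155 = (-2 - 2377)/(-1798 - 4*(-3 - 7*(-2))²) - 1*4155 = -2379/(-1798 - 4*(-3 + 14)²) - 4155 = -2379/(-1798 - 4*11²) - 4155 = -2379/(-1798 - 4*121) - 4155 = -2379/(-1798 - 484) - 4155 = -2379/(-2282) - 4155 = -2379*(-1/2282) - 4155 = 2379/2282 - 4155 = -9479331/2282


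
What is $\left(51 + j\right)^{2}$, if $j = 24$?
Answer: $5625$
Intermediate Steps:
$\left(51 + j\right)^{2} = \left(51 + 24\right)^{2} = 75^{2} = 5625$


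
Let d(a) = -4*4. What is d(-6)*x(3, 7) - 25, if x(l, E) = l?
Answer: -73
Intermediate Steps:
d(a) = -16
d(-6)*x(3, 7) - 25 = -16*3 - 25 = -48 - 25 = -73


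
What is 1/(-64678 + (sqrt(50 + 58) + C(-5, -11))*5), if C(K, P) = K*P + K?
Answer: -5369/345913707 - 5*sqrt(3)/691827414 ≈ -1.5534e-5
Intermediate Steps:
C(K, P) = K + K*P
1/(-64678 + (sqrt(50 + 58) + C(-5, -11))*5) = 1/(-64678 + (sqrt(50 + 58) - 5*(1 - 11))*5) = 1/(-64678 + (sqrt(108) - 5*(-10))*5) = 1/(-64678 + (6*sqrt(3) + 50)*5) = 1/(-64678 + (50 + 6*sqrt(3))*5) = 1/(-64678 + (250 + 30*sqrt(3))) = 1/(-64428 + 30*sqrt(3))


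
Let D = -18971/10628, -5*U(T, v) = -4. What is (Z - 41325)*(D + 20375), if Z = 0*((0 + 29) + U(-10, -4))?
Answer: -8947958810925/10628 ≈ -8.4192e+8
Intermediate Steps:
U(T, v) = ⅘ (U(T, v) = -⅕*(-4) = ⅘)
D = -18971/10628 (D = -18971*1/10628 = -18971/10628 ≈ -1.7850)
Z = 0 (Z = 0*((0 + 29) + ⅘) = 0*(29 + ⅘) = 0*(149/5) = 0)
(Z - 41325)*(D + 20375) = (0 - 41325)*(-18971/10628 + 20375) = -41325*216526529/10628 = -8947958810925/10628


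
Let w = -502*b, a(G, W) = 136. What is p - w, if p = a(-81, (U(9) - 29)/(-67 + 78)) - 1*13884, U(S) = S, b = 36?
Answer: 4324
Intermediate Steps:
w = -18072 (w = -502*36 = -18072)
p = -13748 (p = 136 - 1*13884 = 136 - 13884 = -13748)
p - w = -13748 - 1*(-18072) = -13748 + 18072 = 4324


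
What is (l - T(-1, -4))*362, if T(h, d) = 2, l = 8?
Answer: 2172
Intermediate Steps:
(l - T(-1, -4))*362 = (8 - 1*2)*362 = (8 - 2)*362 = 6*362 = 2172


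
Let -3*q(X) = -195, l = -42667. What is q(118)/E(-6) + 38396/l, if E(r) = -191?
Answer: -10106991/8149397 ≈ -1.2402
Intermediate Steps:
q(X) = 65 (q(X) = -⅓*(-195) = 65)
q(118)/E(-6) + 38396/l = 65/(-191) + 38396/(-42667) = 65*(-1/191) + 38396*(-1/42667) = -65/191 - 38396/42667 = -10106991/8149397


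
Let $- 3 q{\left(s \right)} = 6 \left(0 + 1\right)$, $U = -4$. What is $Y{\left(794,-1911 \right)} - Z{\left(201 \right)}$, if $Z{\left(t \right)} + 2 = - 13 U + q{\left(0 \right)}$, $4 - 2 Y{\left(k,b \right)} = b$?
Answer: $\frac{1819}{2} \approx 909.5$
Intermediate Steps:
$Y{\left(k,b \right)} = 2 - \frac{b}{2}$
$q{\left(s \right)} = -2$ ($q{\left(s \right)} = - \frac{6 \left(0 + 1\right)}{3} = - \frac{6 \cdot 1}{3} = \left(- \frac{1}{3}\right) 6 = -2$)
$Z{\left(t \right)} = 48$ ($Z{\left(t \right)} = -2 - -50 = -2 + \left(52 - 2\right) = -2 + 50 = 48$)
$Y{\left(794,-1911 \right)} - Z{\left(201 \right)} = \left(2 - - \frac{1911}{2}\right) - 48 = \left(2 + \frac{1911}{2}\right) - 48 = \frac{1915}{2} - 48 = \frac{1819}{2}$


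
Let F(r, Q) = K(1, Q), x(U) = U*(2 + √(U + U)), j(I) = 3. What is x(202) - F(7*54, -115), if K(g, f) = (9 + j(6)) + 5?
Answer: 387 + 404*√101 ≈ 4447.1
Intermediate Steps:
K(g, f) = 17 (K(g, f) = (9 + 3) + 5 = 12 + 5 = 17)
x(U) = U*(2 + √2*√U) (x(U) = U*(2 + √(2*U)) = U*(2 + √2*√U))
F(r, Q) = 17
x(202) - F(7*54, -115) = (2*202 + √2*202^(3/2)) - 1*17 = (404 + √2*(202*√202)) - 17 = (404 + 404*√101) - 17 = 387 + 404*√101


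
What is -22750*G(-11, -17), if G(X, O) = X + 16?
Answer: -113750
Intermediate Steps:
G(X, O) = 16 + X
-22750*G(-11, -17) = -22750*(16 - 11) = -22750*5 = -113750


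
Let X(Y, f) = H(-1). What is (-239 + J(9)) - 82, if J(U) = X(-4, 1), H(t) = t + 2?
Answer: -320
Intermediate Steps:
H(t) = 2 + t
X(Y, f) = 1 (X(Y, f) = 2 - 1 = 1)
J(U) = 1
(-239 + J(9)) - 82 = (-239 + 1) - 82 = -238 - 82 = -320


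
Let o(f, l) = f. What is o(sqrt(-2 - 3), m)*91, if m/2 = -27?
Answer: 91*I*sqrt(5) ≈ 203.48*I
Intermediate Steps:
m = -54 (m = 2*(-27) = -54)
o(sqrt(-2 - 3), m)*91 = sqrt(-2 - 3)*91 = sqrt(-5)*91 = (I*sqrt(5))*91 = 91*I*sqrt(5)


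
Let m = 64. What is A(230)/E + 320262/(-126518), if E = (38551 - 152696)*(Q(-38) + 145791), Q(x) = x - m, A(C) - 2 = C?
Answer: -2662925846364643/1051976351779395 ≈ -2.5314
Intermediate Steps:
A(C) = 2 + C
Q(x) = -64 + x (Q(x) = x - 1*64 = x - 64 = -64 + x)
E = -16629670905 (E = (38551 - 152696)*((-64 - 38) + 145791) = -114145*(-102 + 145791) = -114145*145689 = -16629670905)
A(230)/E + 320262/(-126518) = (2 + 230)/(-16629670905) + 320262/(-126518) = 232*(-1/16629670905) + 320262*(-1/126518) = -232/16629670905 - 160131/63259 = -2662925846364643/1051976351779395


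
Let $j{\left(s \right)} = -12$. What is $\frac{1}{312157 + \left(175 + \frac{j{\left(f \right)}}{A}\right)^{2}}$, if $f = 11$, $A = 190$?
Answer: $\frac{9025}{3093408086} \approx 2.9175 \cdot 10^{-6}$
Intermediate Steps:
$\frac{1}{312157 + \left(175 + \frac{j{\left(f \right)}}{A}\right)^{2}} = \frac{1}{312157 + \left(175 - \frac{12}{190}\right)^{2}} = \frac{1}{312157 + \left(175 - \frac{6}{95}\right)^{2}} = \frac{1}{312157 + \left(\frac{16619}{95}\right)^{2}} = \frac{1}{312157 + \frac{276191161}{9025}} = \frac{1}{\frac{3093408086}{9025}} = \frac{9025}{3093408086}$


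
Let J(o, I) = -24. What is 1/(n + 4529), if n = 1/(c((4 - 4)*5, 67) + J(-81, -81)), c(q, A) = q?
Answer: 24/108695 ≈ 0.00022080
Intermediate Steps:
n = -1/24 (n = 1/((4 - 4)*5 - 24) = 1/(0*5 - 24) = 1/(0 - 24) = 1/(-24) = -1/24 ≈ -0.041667)
1/(n + 4529) = 1/(-1/24 + 4529) = 1/(108695/24) = 24/108695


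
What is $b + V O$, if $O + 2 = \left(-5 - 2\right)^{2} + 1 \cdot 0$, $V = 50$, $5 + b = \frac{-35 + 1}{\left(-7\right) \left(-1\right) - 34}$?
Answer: $\frac{63349}{27} \approx 2346.3$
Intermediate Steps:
$b = - \frac{101}{27}$ ($b = -5 + \frac{-35 + 1}{\left(-7\right) \left(-1\right) - 34} = -5 - \frac{34}{7 - 34} = -5 - \frac{34}{-27} = -5 - - \frac{34}{27} = -5 + \frac{34}{27} = - \frac{101}{27} \approx -3.7407$)
$O = 47$ ($O = -2 + \left(\left(-5 - 2\right)^{2} + 1 \cdot 0\right) = -2 + \left(\left(-7\right)^{2} + 0\right) = -2 + \left(49 + 0\right) = -2 + 49 = 47$)
$b + V O = - \frac{101}{27} + 50 \cdot 47 = - \frac{101}{27} + 2350 = \frac{63349}{27}$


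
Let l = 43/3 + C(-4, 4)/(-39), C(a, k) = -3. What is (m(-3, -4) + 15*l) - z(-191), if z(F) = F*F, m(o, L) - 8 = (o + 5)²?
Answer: -471287/13 ≈ -36253.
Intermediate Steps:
m(o, L) = 8 + (5 + o)² (m(o, L) = 8 + (o + 5)² = 8 + (5 + o)²)
z(F) = F²
l = 562/39 (l = 43/3 - 3/(-39) = 43*(⅓) - 3*(-1/39) = 43/3 + 1/13 = 562/39 ≈ 14.410)
(m(-3, -4) + 15*l) - z(-191) = ((8 + (5 - 3)²) + 15*(562/39)) - 1*(-191)² = ((8 + 2²) + 2810/13) - 1*36481 = ((8 + 4) + 2810/13) - 36481 = (12 + 2810/13) - 36481 = 2966/13 - 36481 = -471287/13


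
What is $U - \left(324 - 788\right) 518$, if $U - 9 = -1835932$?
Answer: $-1595571$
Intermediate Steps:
$U = -1835923$ ($U = 9 - 1835932 = -1835923$)
$U - \left(324 - 788\right) 518 = -1835923 - \left(324 - 788\right) 518 = -1835923 - \left(-464\right) 518 = -1835923 - -240352 = -1835923 + 240352 = -1595571$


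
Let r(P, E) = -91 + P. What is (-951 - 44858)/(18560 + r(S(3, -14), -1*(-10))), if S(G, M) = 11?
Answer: -45809/18480 ≈ -2.4788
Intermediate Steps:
(-951 - 44858)/(18560 + r(S(3, -14), -1*(-10))) = (-951 - 44858)/(18560 + (-91 + 11)) = -45809/(18560 - 80) = -45809/18480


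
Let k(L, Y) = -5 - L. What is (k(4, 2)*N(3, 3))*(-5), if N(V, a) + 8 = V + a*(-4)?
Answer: -765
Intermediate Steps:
N(V, a) = -8 + V - 4*a (N(V, a) = -8 + (V + a*(-4)) = -8 + (V - 4*a) = -8 + V - 4*a)
(k(4, 2)*N(3, 3))*(-5) = ((-5 - 1*4)*(-8 + 3 - 4*3))*(-5) = ((-5 - 4)*(-8 + 3 - 12))*(-5) = -9*(-17)*(-5) = 153*(-5) = -765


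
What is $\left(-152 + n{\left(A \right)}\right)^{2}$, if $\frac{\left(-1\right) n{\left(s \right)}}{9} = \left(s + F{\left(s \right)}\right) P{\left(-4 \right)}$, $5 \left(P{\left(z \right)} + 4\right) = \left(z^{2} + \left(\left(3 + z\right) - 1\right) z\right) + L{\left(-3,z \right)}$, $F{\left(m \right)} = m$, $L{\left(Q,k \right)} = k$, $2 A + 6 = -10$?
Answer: $23104$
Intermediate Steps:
$A = -8$ ($A = -3 + \frac{1}{2} \left(-10\right) = -3 - 5 = -8$)
$P{\left(z \right)} = -4 + \frac{z}{5} + \frac{z^{2}}{5} + \frac{z \left(2 + z\right)}{5}$ ($P{\left(z \right)} = -4 + \frac{\left(z^{2} + \left(\left(3 + z\right) - 1\right) z\right) + z}{5} = -4 + \frac{\left(z^{2} + \left(2 + z\right) z\right) + z}{5} = -4 + \frac{\left(z^{2} + z \left(2 + z\right)\right) + z}{5} = -4 + \frac{z + z^{2} + z \left(2 + z\right)}{5} = -4 + \left(\frac{z}{5} + \frac{z^{2}}{5} + \frac{z \left(2 + z\right)}{5}\right) = -4 + \frac{z}{5} + \frac{z^{2}}{5} + \frac{z \left(2 + z\right)}{5}$)
$n{\left(s \right)} = 0$ ($n{\left(s \right)} = - 9 \left(s + s\right) \left(-4 + \frac{2 \left(-4\right)^{2}}{5} + \frac{3}{5} \left(-4\right)\right) = - 9 \cdot 2 s \left(-4 + \frac{2}{5} \cdot 16 - \frac{12}{5}\right) = - 9 \cdot 2 s \left(-4 + \frac{32}{5} - \frac{12}{5}\right) = - 9 \cdot 2 s 0 = \left(-9\right) 0 = 0$)
$\left(-152 + n{\left(A \right)}\right)^{2} = \left(-152 + 0\right)^{2} = \left(-152\right)^{2} = 23104$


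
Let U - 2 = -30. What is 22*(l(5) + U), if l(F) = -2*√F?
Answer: -616 - 44*√5 ≈ -714.39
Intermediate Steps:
U = -28 (U = 2 - 30 = -28)
22*(l(5) + U) = 22*(-2*√5 - 28) = 22*(-28 - 2*√5) = -616 - 44*√5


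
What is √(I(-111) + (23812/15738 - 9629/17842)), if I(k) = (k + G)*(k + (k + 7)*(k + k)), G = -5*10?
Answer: I*√72919762702529273910390/140398698 ≈ 1923.4*I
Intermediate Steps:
G = -50
I(k) = (-50 + k)*(k + 2*k*(7 + k)) (I(k) = (k - 50)*(k + (k + 7)*(k + k)) = (-50 + k)*(k + (7 + k)*(2*k)) = (-50 + k)*(k + 2*k*(7 + k)))
√(I(-111) + (23812/15738 - 9629/17842)) = √(-111*(-750 - 85*(-111) + 2*(-111)²) + (23812/15738 - 9629/17842)) = √(-111*(-750 + 9435 + 2*12321) + (23812*(1/15738) - 9629*1/17842)) = √(-111*(-750 + 9435 + 24642) + (11906/7869 - 9629/17842)) = √(-111*33327 + 136656251/140398698) = √(-3699297 + 136656251/140398698) = √(-519376345659055/140398698) = I*√72919762702529273910390/140398698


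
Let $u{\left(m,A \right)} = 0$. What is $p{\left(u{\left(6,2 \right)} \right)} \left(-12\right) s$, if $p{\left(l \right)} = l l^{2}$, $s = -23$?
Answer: $0$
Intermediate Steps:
$p{\left(l \right)} = l^{3}$
$p{\left(u{\left(6,2 \right)} \right)} \left(-12\right) s = 0^{3} \left(-12\right) \left(-23\right) = 0 \left(-12\right) \left(-23\right) = 0 \left(-23\right) = 0$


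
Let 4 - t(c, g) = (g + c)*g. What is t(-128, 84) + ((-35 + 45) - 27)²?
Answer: 3989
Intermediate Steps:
t(c, g) = 4 - g*(c + g) (t(c, g) = 4 - (g + c)*g = 4 - (c + g)*g = 4 - g*(c + g))
t(-128, 84) + ((-35 + 45) - 27)² = (4 - 1*84² - 1*(-128)*84) + ((-35 + 45) - 27)² = (4 - 1*7056 + 10752) + (10 - 27)² = (4 - 7056 + 10752) + (-17)² = 3700 + 289 = 3989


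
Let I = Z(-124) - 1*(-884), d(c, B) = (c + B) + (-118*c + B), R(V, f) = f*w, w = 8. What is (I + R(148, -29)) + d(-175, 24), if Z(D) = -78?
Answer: 21097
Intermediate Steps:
R(V, f) = 8*f (R(V, f) = f*8 = 8*f)
d(c, B) = -117*c + 2*B (d(c, B) = (B + c) + (B - 118*c) = -117*c + 2*B)
I = 806 (I = -78 - 1*(-884) = -78 + 884 = 806)
(I + R(148, -29)) + d(-175, 24) = (806 + 8*(-29)) + (-117*(-175) + 2*24) = (806 - 232) + (20475 + 48) = 574 + 20523 = 21097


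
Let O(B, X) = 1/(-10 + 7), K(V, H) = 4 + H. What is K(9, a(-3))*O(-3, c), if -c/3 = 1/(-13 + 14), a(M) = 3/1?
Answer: -7/3 ≈ -2.3333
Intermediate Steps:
a(M) = 3 (a(M) = 3*1 = 3)
c = -3 (c = -3/(-13 + 14) = -3/1 = -3*1 = -3)
O(B, X) = -⅓ (O(B, X) = 1/(-3) = -⅓)
K(9, a(-3))*O(-3, c) = (4 + 3)*(-⅓) = 7*(-⅓) = -7/3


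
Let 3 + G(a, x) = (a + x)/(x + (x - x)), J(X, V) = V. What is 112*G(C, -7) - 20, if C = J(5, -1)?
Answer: -228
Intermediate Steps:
C = -1
G(a, x) = -3 + (a + x)/x (G(a, x) = -3 + (a + x)/(x + (x - x)) = -3 + (a + x)/(x + 0) = -3 + (a + x)/x)
112*G(C, -7) - 20 = 112*(-2 - 1/(-7)) - 20 = 112*(-2 - 1*(-⅐)) - 20 = 112*(-2 + ⅐) - 20 = 112*(-13/7) - 20 = -208 - 20 = -228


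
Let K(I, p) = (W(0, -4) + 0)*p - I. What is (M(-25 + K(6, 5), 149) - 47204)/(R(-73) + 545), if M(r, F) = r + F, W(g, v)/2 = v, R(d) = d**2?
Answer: -23563/2937 ≈ -8.0228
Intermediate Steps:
W(g, v) = 2*v
K(I, p) = -I - 8*p (K(I, p) = (2*(-4) + 0)*p - I = (-8 + 0)*p - I = -8*p - I = -I - 8*p)
M(r, F) = F + r
(M(-25 + K(6, 5), 149) - 47204)/(R(-73) + 545) = ((149 + (-25 + (-1*6 - 8*5))) - 47204)/((-73)**2 + 545) = ((149 + (-25 + (-6 - 40))) - 47204)/(5329 + 545) = ((149 + (-25 - 46)) - 47204)/5874 = ((149 - 71) - 47204)*(1/5874) = (78 - 47204)*(1/5874) = -47126*1/5874 = -23563/2937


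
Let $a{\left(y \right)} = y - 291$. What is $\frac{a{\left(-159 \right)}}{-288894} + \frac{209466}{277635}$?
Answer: $\frac{3368800353}{4455949205} \approx 0.75602$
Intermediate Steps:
$a{\left(y \right)} = -291 + y$
$\frac{a{\left(-159 \right)}}{-288894} + \frac{209466}{277635} = \frac{-291 - 159}{-288894} + \frac{209466}{277635} = \left(-450\right) \left(- \frac{1}{288894}\right) + 209466 \cdot \frac{1}{277635} = \frac{75}{48149} + \frac{69822}{92545} = \frac{3368800353}{4455949205}$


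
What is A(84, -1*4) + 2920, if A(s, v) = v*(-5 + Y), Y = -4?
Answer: 2956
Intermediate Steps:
A(s, v) = -9*v (A(s, v) = v*(-5 - 4) = v*(-9) = -9*v)
A(84, -1*4) + 2920 = -(-9)*4 + 2920 = -9*(-4) + 2920 = 36 + 2920 = 2956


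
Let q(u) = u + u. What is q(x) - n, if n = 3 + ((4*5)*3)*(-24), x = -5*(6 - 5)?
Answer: 1427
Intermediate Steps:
x = -5 (x = -5*1 = -5)
q(u) = 2*u
n = -1437 (n = 3 + (20*3)*(-24) = 3 + 60*(-24) = 3 - 1440 = -1437)
q(x) - n = 2*(-5) - 1*(-1437) = -10 + 1437 = 1427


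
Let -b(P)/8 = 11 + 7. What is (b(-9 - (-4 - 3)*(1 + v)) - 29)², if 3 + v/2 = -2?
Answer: 29929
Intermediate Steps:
v = -10 (v = -6 + 2*(-2) = -6 - 4 = -10)
b(P) = -144 (b(P) = -8*(11 + 7) = -8*18 = -144)
(b(-9 - (-4 - 3)*(1 + v)) - 29)² = (-144 - 29)² = (-173)² = 29929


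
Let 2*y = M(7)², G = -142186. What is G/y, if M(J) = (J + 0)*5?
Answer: -284372/1225 ≈ -232.14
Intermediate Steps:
M(J) = 5*J (M(J) = J*5 = 5*J)
y = 1225/2 (y = (5*7)²/2 = (½)*35² = (½)*1225 = 1225/2 ≈ 612.50)
G/y = -142186/1225/2 = -142186*2/1225 = -284372/1225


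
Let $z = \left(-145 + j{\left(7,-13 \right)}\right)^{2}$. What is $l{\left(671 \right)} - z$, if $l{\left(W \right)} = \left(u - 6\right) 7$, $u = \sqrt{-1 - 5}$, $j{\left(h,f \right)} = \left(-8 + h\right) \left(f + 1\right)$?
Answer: $-17731 + 7 i \sqrt{6} \approx -17731.0 + 17.146 i$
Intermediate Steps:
$j{\left(h,f \right)} = \left(1 + f\right) \left(-8 + h\right)$ ($j{\left(h,f \right)} = \left(-8 + h\right) \left(1 + f\right) = \left(1 + f\right) \left(-8 + h\right)$)
$u = i \sqrt{6}$ ($u = \sqrt{-6} = i \sqrt{6} \approx 2.4495 i$)
$z = 17689$ ($z = \left(-145 - -12\right)^{2} = \left(-145 + \left(-8 + 7 + 104 - 91\right)\right)^{2} = \left(-145 + 12\right)^{2} = \left(-133\right)^{2} = 17689$)
$l{\left(W \right)} = -42 + 7 i \sqrt{6}$ ($l{\left(W \right)} = \left(i \sqrt{6} - 6\right) 7 = \left(-6 + i \sqrt{6}\right) 7 = -42 + 7 i \sqrt{6}$)
$l{\left(671 \right)} - z = \left(-42 + 7 i \sqrt{6}\right) - 17689 = -17731 + 7 i \sqrt{6}$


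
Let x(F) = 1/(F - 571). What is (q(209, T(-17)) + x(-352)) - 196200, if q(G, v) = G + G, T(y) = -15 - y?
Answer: -180706787/923 ≈ -1.9578e+5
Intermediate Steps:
q(G, v) = 2*G
x(F) = 1/(-571 + F)
(q(209, T(-17)) + x(-352)) - 196200 = (2*209 + 1/(-571 - 352)) - 196200 = (418 + 1/(-923)) - 196200 = (418 - 1/923) - 196200 = 385813/923 - 196200 = -180706787/923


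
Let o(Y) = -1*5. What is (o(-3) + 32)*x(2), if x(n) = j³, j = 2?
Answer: 216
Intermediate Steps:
x(n) = 8 (x(n) = 2³ = 8)
o(Y) = -5
(o(-3) + 32)*x(2) = (-5 + 32)*8 = 27*8 = 216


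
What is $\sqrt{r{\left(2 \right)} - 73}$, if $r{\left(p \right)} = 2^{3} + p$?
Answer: $3 i \sqrt{7} \approx 7.9373 i$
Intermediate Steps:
$r{\left(p \right)} = 8 + p$
$\sqrt{r{\left(2 \right)} - 73} = \sqrt{\left(8 + 2\right) - 73} = \sqrt{10 - 73} = \sqrt{-63} = 3 i \sqrt{7}$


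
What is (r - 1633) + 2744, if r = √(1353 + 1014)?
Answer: 1111 + 3*√263 ≈ 1159.7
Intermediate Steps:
r = 3*√263 (r = √2367 = 3*√263 ≈ 48.652)
(r - 1633) + 2744 = (3*√263 - 1633) + 2744 = (-1633 + 3*√263) + 2744 = 1111 + 3*√263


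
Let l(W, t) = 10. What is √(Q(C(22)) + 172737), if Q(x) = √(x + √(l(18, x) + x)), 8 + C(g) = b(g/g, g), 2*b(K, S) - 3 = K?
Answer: √(172737 + 2*I) ≈ 415.62 + 0.002*I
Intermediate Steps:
b(K, S) = 3/2 + K/2
C(g) = -6 (C(g) = -8 + (3/2 + (g/g)/2) = -8 + (3/2 + (½)*1) = -8 + (3/2 + ½) = -8 + 2 = -6)
Q(x) = √(x + √(10 + x))
√(Q(C(22)) + 172737) = √(√(-6 + √(10 - 6)) + 172737) = √(√(-6 + √4) + 172737) = √(√(-6 + 2) + 172737) = √(√(-4) + 172737) = √(2*I + 172737) = √(172737 + 2*I)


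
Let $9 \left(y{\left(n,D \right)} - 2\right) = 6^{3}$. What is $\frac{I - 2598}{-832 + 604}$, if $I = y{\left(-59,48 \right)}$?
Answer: $\frac{643}{57} \approx 11.281$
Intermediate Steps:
$y{\left(n,D \right)} = 26$ ($y{\left(n,D \right)} = 2 + \frac{6^{3}}{9} = 2 + \frac{1}{9} \cdot 216 = 2 + 24 = 26$)
$I = 26$
$\frac{I - 2598}{-832 + 604} = \frac{26 - 2598}{-832 + 604} = - \frac{2572}{-228} = \left(-2572\right) \left(- \frac{1}{228}\right) = \frac{643}{57}$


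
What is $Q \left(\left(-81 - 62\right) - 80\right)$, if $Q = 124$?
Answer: $-27652$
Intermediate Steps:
$Q \left(\left(-81 - 62\right) - 80\right) = 124 \left(\left(-81 - 62\right) - 80\right) = 124 \left(-143 - 80\right) = 124 \left(-223\right) = -27652$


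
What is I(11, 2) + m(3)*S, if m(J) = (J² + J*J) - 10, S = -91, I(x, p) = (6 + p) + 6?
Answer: -714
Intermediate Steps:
I(x, p) = 12 + p
m(J) = -10 + 2*J² (m(J) = (J² + J²) - 10 = 2*J² - 10 = -10 + 2*J²)
I(11, 2) + m(3)*S = (12 + 2) + (-10 + 2*3²)*(-91) = 14 + (-10 + 2*9)*(-91) = 14 + (-10 + 18)*(-91) = 14 + 8*(-91) = 14 - 728 = -714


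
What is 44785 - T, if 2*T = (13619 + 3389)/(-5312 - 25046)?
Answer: 679795767/15179 ≈ 44785.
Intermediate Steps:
T = -4252/15179 (T = ((13619 + 3389)/(-5312 - 25046))/2 = (17008/(-30358))/2 = (17008*(-1/30358))/2 = (½)*(-8504/15179) = -4252/15179 ≈ -0.28012)
44785 - T = 44785 - 1*(-4252/15179) = 44785 + 4252/15179 = 679795767/15179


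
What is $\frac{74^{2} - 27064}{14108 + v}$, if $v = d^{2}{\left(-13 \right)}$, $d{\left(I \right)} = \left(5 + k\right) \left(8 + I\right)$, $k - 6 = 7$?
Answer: $- \frac{5397}{5552} \approx -0.97208$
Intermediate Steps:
$k = 13$ ($k = 6 + 7 = 13$)
$d{\left(I \right)} = 144 + 18 I$ ($d{\left(I \right)} = \left(5 + 13\right) \left(8 + I\right) = 18 \left(8 + I\right) = 144 + 18 I$)
$v = 8100$ ($v = \left(144 + 18 \left(-13\right)\right)^{2} = \left(144 - 234\right)^{2} = \left(-90\right)^{2} = 8100$)
$\frac{74^{2} - 27064}{14108 + v} = \frac{74^{2} - 27064}{14108 + 8100} = \frac{5476 - 27064}{22208} = \left(-21588\right) \frac{1}{22208} = - \frac{5397}{5552}$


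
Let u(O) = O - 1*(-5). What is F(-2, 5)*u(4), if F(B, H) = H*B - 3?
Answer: -117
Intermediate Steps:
u(O) = 5 + O (u(O) = O + 5 = 5 + O)
F(B, H) = -3 + B*H (F(B, H) = B*H - 3 = -3 + B*H)
F(-2, 5)*u(4) = (-3 - 2*5)*(5 + 4) = (-3 - 10)*9 = -13*9 = -117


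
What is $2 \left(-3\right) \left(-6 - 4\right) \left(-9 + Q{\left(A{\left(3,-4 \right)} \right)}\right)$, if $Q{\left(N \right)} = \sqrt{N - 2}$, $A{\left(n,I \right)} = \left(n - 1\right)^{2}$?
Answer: $-540 + 60 \sqrt{2} \approx -455.15$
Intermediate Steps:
$A{\left(n,I \right)} = \left(-1 + n\right)^{2}$
$Q{\left(N \right)} = \sqrt{-2 + N}$
$2 \left(-3\right) \left(-6 - 4\right) \left(-9 + Q{\left(A{\left(3,-4 \right)} \right)}\right) = 2 \left(-3\right) \left(-6 - 4\right) \left(-9 + \sqrt{-2 + \left(-1 + 3\right)^{2}}\right) = - 6 \left(- 10 \left(-9 + \sqrt{-2 + 2^{2}}\right)\right) = - 6 \left(- 10 \left(-9 + \sqrt{-2 + 4}\right)\right) = - 6 \left(- 10 \left(-9 + \sqrt{2}\right)\right) = - 6 \left(90 - 10 \sqrt{2}\right) = -540 + 60 \sqrt{2}$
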